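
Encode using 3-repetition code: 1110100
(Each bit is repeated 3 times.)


Each bit -> 3 copies

111111111000111000000


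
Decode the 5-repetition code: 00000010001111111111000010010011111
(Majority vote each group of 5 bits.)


Groups: 00000, 01000, 11111, 11111, 00001, 00100, 11111
Majority votes: 0011001

0011001


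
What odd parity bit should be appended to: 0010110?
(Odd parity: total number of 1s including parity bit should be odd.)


Number of 1s in data: 3
Parity bit: 0

0


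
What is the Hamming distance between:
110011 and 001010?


XOR: 111001
Count of 1s: 4

4


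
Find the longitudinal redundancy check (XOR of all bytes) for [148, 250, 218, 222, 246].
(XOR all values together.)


XOR chain: 148 ^ 250 ^ 218 ^ 222 ^ 246 = 156

156


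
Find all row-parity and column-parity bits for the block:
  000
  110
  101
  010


Row parities: 0001
Column parities: 001

Row P: 0001, Col P: 001, Corner: 1


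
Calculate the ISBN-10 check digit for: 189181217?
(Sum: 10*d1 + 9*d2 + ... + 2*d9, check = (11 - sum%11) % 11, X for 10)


Weighted sum: 239
239 mod 11 = 8

Check digit: 3


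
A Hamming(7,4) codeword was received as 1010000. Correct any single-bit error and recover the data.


Syndrome = 2: error at position 2

Data: 1000 (corrected bit 2)


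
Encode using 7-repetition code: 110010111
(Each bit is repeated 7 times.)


Each bit -> 7 copies

111111111111110000000000000011111110000000111111111111111111111


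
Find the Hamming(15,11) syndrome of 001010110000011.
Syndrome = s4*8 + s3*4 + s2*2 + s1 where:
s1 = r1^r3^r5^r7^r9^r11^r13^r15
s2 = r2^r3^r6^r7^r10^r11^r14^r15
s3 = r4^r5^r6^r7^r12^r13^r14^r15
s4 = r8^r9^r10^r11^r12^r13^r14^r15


s1=0, s2=0, s3=0, s4=1

Syndrome = 8 (error at position 8)


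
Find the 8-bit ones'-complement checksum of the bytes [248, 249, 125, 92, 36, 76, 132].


Sum = 958 mod 256 = 190
Complement = 65

65


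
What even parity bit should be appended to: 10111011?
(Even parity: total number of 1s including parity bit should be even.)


Number of 1s in data: 6
Parity bit: 0

0


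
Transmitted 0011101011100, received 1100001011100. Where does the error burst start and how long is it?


XOR: 1111100000000

Burst at position 0, length 5


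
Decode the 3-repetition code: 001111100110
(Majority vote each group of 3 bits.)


Groups: 001, 111, 100, 110
Majority votes: 0101

0101


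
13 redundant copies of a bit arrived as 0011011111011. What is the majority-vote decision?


Ones: 9 out of 13
Threshold: 7

1 (9/13 voted 1)


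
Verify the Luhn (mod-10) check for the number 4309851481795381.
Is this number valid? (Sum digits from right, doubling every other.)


Luhn sum = 72
72 mod 10 = 2

Invalid (Luhn sum mod 10 = 2)


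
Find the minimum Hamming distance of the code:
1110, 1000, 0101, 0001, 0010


Comparing all pairs, minimum distance: 1
Can detect 0 errors, correct 0 errors

1


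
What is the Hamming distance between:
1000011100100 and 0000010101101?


XOR: 1000001001001
Count of 1s: 4

4


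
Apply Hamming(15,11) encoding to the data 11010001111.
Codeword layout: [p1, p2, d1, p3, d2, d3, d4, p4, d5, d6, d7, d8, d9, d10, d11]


Parity bits: p1=1, p2=0, p3=0, p4=0

101010100001111


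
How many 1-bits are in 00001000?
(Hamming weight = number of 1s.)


Counting 1s in 00001000

1


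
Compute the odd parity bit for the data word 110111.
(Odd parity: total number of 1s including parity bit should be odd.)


Number of 1s in data: 5
Parity bit: 0

0


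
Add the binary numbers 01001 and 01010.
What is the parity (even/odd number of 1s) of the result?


01001 = 9
01010 = 10
Sum = 19 = 10011
1s count = 3

odd parity (3 ones in 10011)


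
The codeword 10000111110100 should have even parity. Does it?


Number of 1s: 7

No, parity error (7 ones)


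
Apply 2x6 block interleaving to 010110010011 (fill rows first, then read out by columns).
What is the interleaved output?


Matrix:
  010110
  010011
Read columns: 001100101101

001100101101


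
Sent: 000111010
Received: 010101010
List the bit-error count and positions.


XOR: 010010000

2 error(s) at position(s): 1, 4


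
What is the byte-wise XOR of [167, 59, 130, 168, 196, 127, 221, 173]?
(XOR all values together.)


XOR chain: 167 ^ 59 ^ 130 ^ 168 ^ 196 ^ 127 ^ 221 ^ 173 = 125

125


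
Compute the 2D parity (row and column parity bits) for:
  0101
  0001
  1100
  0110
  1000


Row parities: 01001
Column parities: 0110

Row P: 01001, Col P: 0110, Corner: 0


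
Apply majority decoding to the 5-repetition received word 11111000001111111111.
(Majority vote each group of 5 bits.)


Groups: 11111, 00000, 11111, 11111
Majority votes: 1011

1011


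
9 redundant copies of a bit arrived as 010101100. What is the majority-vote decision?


Ones: 4 out of 9
Threshold: 5

0 (4/9 voted 1)


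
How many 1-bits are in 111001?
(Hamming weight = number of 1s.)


Counting 1s in 111001

4


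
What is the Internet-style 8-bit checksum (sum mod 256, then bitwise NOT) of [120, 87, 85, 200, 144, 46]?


Sum = 682 mod 256 = 170
Complement = 85

85


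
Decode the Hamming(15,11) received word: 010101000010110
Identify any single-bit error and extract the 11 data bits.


Syndrome = 8: error at position 8

Data: 00100010110 (corrected bit 8)


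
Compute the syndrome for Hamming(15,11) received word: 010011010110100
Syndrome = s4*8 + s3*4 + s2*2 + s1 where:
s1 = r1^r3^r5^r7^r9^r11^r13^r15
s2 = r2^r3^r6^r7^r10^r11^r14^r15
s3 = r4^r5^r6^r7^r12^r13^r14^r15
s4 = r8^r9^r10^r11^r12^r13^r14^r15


s1=1, s2=0, s3=1, s4=0

Syndrome = 5 (error at position 5)


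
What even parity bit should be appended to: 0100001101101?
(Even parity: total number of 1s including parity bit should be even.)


Number of 1s in data: 6
Parity bit: 0

0


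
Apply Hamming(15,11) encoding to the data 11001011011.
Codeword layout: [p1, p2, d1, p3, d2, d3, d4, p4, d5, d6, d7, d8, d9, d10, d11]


Parity bits: p1=1, p2=0, p3=0, p4=1

101010011011011


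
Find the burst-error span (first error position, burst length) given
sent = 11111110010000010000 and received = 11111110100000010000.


XOR: 00000000110000000000

Burst at position 8, length 2


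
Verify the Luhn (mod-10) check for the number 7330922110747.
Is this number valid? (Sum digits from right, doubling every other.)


Luhn sum = 56
56 mod 10 = 6

Invalid (Luhn sum mod 10 = 6)


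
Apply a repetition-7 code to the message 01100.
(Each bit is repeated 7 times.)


Each bit -> 7 copies

00000001111111111111100000000000000


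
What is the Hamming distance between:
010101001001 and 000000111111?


XOR: 010101110110
Count of 1s: 7

7


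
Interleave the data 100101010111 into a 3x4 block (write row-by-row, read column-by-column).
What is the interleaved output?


Matrix:
  1001
  0101
  0111
Read columns: 100011001111

100011001111


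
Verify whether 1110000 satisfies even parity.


Number of 1s: 3

No, parity error (3 ones)


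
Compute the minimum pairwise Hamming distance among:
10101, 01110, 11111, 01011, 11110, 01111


Comparing all pairs, minimum distance: 1
Can detect 0 errors, correct 0 errors

1


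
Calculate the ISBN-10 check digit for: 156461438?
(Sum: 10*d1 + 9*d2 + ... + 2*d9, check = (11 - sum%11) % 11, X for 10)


Weighted sum: 213
213 mod 11 = 4

Check digit: 7


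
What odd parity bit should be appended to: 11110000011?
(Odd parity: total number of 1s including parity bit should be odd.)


Number of 1s in data: 6
Parity bit: 1

1


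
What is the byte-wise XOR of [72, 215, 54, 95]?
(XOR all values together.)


XOR chain: 72 ^ 215 ^ 54 ^ 95 = 246

246


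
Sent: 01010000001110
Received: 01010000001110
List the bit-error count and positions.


XOR: 00000000000000

0 errors (received matches sent)


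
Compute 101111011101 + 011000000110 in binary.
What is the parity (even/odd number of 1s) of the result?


101111011101 = 3037
011000000110 = 1542
Sum = 4579 = 1000111100011
1s count = 7

odd parity (7 ones in 1000111100011)


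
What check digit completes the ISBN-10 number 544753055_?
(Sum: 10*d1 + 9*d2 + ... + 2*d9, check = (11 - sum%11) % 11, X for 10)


Weighted sum: 237
237 mod 11 = 6

Check digit: 5


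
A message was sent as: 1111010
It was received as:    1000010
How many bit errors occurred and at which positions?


XOR: 0111000

3 error(s) at position(s): 1, 2, 3


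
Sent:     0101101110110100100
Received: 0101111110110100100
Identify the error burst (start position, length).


XOR: 0000010000000000000

Burst at position 5, length 1


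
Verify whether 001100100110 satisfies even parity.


Number of 1s: 5

No, parity error (5 ones)


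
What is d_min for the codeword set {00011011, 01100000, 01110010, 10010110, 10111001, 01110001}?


Comparing all pairs, minimum distance: 2
Can detect 1 errors, correct 0 errors

2


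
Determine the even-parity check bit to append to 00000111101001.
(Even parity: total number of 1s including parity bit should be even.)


Number of 1s in data: 6
Parity bit: 0

0


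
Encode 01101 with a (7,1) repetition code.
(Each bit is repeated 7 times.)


Each bit -> 7 copies

00000001111111111111100000001111111


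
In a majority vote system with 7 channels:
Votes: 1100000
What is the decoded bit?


Ones: 2 out of 7
Threshold: 4

0 (2/7 voted 1)


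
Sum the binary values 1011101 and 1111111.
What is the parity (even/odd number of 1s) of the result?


1011101 = 93
1111111 = 127
Sum = 220 = 11011100
1s count = 5

odd parity (5 ones in 11011100)


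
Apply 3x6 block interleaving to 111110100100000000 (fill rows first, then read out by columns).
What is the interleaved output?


Matrix:
  111110
  100100
  000000
Read columns: 110100100110100000

110100100110100000


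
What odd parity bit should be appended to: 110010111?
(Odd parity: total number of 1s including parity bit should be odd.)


Number of 1s in data: 6
Parity bit: 1

1


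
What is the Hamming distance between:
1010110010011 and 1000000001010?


XOR: 0010110011001
Count of 1s: 6

6


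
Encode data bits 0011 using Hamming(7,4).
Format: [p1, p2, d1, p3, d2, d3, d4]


Parity bits: p1=1, p2=0, p3=0

1000011


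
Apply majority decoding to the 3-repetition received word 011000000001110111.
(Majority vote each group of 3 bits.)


Groups: 011, 000, 000, 001, 110, 111
Majority votes: 100011

100011


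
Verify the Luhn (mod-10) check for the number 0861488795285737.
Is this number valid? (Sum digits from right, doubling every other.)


Luhn sum = 89
89 mod 10 = 9

Invalid (Luhn sum mod 10 = 9)


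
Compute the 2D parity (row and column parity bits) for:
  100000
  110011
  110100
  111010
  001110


Row parities: 10101
Column parities: 010011

Row P: 10101, Col P: 010011, Corner: 1


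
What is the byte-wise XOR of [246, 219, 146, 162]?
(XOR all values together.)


XOR chain: 246 ^ 219 ^ 146 ^ 162 = 29

29


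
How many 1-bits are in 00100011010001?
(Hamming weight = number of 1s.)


Counting 1s in 00100011010001

5


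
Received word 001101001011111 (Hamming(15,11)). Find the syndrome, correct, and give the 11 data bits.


Syndrome = 3: error at position 3

Data: 00101011111 (corrected bit 3)


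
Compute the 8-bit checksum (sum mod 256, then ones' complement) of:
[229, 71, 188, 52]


Sum = 540 mod 256 = 28
Complement = 227

227


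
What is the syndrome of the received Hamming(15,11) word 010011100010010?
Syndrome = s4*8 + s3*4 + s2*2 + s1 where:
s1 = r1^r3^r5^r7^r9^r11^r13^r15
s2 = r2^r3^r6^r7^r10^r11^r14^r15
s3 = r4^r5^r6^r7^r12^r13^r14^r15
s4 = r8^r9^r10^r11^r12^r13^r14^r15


s1=1, s2=1, s3=0, s4=0

Syndrome = 3 (error at position 3)


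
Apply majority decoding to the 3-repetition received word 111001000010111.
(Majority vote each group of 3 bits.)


Groups: 111, 001, 000, 010, 111
Majority votes: 10001

10001


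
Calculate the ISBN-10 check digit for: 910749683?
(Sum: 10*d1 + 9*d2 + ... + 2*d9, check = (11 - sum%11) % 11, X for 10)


Weighted sum: 271
271 mod 11 = 7

Check digit: 4


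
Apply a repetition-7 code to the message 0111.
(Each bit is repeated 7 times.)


Each bit -> 7 copies

0000000111111111111111111111


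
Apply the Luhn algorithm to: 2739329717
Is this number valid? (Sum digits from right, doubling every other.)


Luhn sum = 59
59 mod 10 = 9

Invalid (Luhn sum mod 10 = 9)


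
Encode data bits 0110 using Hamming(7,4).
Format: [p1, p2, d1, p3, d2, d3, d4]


Parity bits: p1=1, p2=1, p3=0

1100110


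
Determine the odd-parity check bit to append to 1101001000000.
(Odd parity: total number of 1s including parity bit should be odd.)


Number of 1s in data: 4
Parity bit: 1

1


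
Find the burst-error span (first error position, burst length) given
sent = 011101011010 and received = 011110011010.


XOR: 000011000000

Burst at position 4, length 2


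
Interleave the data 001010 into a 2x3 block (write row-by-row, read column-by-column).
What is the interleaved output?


Matrix:
  001
  010
Read columns: 000110

000110


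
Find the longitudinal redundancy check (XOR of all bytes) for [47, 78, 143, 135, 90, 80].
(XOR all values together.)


XOR chain: 47 ^ 78 ^ 143 ^ 135 ^ 90 ^ 80 = 99

99


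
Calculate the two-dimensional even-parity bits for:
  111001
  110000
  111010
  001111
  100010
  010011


Row parities: 000001
Column parities: 001101

Row P: 000001, Col P: 001101, Corner: 1


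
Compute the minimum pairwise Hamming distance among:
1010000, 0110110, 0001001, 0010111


Comparing all pairs, minimum distance: 2
Can detect 1 errors, correct 0 errors

2


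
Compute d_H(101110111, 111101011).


XOR: 010011100
Count of 1s: 4

4


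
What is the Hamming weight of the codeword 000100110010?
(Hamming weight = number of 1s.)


Counting 1s in 000100110010

4


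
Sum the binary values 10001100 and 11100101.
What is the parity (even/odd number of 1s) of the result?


10001100 = 140
11100101 = 229
Sum = 369 = 101110001
1s count = 5

odd parity (5 ones in 101110001)


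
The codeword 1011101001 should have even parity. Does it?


Number of 1s: 6

Yes, parity is correct (6 ones)


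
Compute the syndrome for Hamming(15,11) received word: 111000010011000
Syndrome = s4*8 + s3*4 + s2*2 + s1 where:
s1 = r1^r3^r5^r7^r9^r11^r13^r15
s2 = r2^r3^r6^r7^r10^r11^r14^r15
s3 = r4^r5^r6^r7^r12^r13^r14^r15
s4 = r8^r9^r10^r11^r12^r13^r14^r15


s1=1, s2=1, s3=1, s4=1

Syndrome = 15 (error at position 15)


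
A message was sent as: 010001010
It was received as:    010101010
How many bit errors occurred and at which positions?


XOR: 000100000

1 error(s) at position(s): 3


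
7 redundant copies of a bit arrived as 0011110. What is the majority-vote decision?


Ones: 4 out of 7
Threshold: 4

1 (4/7 voted 1)


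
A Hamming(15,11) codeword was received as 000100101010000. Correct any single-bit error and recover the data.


Syndrome = 1: error at position 1

Data: 00011010000 (corrected bit 1)


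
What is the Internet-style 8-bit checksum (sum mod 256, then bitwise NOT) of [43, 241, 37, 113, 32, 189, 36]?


Sum = 691 mod 256 = 179
Complement = 76

76


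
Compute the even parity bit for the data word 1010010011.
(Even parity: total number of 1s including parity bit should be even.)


Number of 1s in data: 5
Parity bit: 1

1


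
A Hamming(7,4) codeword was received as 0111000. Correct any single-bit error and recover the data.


Syndrome = 5: error at position 5

Data: 1100 (corrected bit 5)


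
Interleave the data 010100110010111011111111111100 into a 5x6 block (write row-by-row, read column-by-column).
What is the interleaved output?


Matrix:
  010100
  110010
  111011
  111111
  111100
Read columns: 011111111100111100110111000110

011111111100111100110111000110


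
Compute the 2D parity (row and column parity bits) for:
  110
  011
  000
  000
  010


Row parities: 00001
Column parities: 111

Row P: 00001, Col P: 111, Corner: 1


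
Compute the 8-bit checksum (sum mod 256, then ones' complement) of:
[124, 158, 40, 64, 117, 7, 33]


Sum = 543 mod 256 = 31
Complement = 224

224


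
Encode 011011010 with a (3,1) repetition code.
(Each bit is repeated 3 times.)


Each bit -> 3 copies

000111111000111111000111000


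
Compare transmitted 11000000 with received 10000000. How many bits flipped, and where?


XOR: 01000000

1 error(s) at position(s): 1


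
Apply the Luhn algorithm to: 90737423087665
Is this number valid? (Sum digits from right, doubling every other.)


Luhn sum = 60
60 mod 10 = 0

Valid (Luhn sum mod 10 = 0)


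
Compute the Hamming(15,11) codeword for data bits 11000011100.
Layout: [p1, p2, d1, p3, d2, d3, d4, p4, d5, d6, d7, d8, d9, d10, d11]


Parity bits: p1=0, p2=0, p3=1, p4=1

001110010011100


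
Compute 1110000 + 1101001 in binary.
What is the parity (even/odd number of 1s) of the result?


1110000 = 112
1101001 = 105
Sum = 217 = 11011001
1s count = 5

odd parity (5 ones in 11011001)


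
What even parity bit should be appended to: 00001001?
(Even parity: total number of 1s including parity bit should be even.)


Number of 1s in data: 2
Parity bit: 0

0


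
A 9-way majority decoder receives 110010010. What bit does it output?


Ones: 4 out of 9
Threshold: 5

0 (4/9 voted 1)


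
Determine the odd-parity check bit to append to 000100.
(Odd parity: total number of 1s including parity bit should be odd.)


Number of 1s in data: 1
Parity bit: 0

0


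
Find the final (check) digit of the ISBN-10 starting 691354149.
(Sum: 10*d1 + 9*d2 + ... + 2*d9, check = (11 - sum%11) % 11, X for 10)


Weighted sum: 254
254 mod 11 = 1

Check digit: X


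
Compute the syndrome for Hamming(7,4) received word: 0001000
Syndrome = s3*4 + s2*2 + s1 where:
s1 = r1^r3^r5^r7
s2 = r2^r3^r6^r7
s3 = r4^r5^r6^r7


s1=0, s2=0, s3=1

Syndrome = 4 (error at position 4)


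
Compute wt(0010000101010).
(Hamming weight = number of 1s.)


Counting 1s in 0010000101010

4


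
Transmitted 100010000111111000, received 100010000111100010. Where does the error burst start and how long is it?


XOR: 000000000000011010

Burst at position 13, length 4


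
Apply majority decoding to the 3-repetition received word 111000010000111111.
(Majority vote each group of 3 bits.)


Groups: 111, 000, 010, 000, 111, 111
Majority votes: 100011

100011


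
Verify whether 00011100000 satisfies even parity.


Number of 1s: 3

No, parity error (3 ones)


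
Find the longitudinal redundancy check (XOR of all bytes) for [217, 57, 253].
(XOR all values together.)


XOR chain: 217 ^ 57 ^ 253 = 29

29


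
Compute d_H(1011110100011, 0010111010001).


XOR: 1001001110010
Count of 1s: 6

6


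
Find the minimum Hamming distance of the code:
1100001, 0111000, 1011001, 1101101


Comparing all pairs, minimum distance: 2
Can detect 1 errors, correct 0 errors

2


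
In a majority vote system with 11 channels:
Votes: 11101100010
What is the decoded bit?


Ones: 6 out of 11
Threshold: 6

1 (6/11 voted 1)


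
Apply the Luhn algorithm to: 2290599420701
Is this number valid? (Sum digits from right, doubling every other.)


Luhn sum = 56
56 mod 10 = 6

Invalid (Luhn sum mod 10 = 6)


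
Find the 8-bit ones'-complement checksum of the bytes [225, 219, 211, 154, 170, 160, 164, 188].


Sum = 1491 mod 256 = 211
Complement = 44

44


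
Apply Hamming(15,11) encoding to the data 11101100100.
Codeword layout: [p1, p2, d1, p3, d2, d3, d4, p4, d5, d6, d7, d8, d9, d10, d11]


Parity bits: p1=0, p2=1, p3=1, p4=1

011111011100100


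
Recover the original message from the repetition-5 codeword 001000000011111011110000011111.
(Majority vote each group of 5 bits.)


Groups: 00100, 00000, 11111, 01111, 00000, 11111
Majority votes: 001101

001101


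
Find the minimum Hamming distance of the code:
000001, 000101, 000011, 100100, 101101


Comparing all pairs, minimum distance: 1
Can detect 0 errors, correct 0 errors

1


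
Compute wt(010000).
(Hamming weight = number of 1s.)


Counting 1s in 010000

1


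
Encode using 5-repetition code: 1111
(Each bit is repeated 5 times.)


Each bit -> 5 copies

11111111111111111111


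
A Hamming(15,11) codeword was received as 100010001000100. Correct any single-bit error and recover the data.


Syndrome = 0: no error detected

Data: 01001000100 (no errors)


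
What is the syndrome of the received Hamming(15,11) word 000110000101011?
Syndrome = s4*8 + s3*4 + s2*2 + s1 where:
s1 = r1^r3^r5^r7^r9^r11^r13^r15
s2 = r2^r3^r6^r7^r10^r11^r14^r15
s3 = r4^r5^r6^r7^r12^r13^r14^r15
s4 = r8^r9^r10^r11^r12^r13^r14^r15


s1=0, s2=1, s3=1, s4=0

Syndrome = 6 (error at position 6)


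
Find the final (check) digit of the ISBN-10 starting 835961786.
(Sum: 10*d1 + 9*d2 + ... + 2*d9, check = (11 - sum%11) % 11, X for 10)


Weighted sum: 315
315 mod 11 = 7

Check digit: 4


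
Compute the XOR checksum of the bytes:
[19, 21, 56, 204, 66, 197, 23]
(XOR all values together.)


XOR chain: 19 ^ 21 ^ 56 ^ 204 ^ 66 ^ 197 ^ 23 = 98

98


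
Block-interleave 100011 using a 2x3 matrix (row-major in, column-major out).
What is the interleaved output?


Matrix:
  100
  011
Read columns: 100101

100101


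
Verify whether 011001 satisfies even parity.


Number of 1s: 3

No, parity error (3 ones)


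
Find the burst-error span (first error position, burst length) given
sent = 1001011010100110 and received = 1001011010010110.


XOR: 0000000000110000

Burst at position 10, length 2


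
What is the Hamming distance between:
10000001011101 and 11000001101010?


XOR: 01000000110111
Count of 1s: 6

6


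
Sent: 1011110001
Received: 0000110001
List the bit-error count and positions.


XOR: 1011000000

3 error(s) at position(s): 0, 2, 3


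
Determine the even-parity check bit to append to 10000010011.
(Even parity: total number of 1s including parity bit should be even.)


Number of 1s in data: 4
Parity bit: 0

0


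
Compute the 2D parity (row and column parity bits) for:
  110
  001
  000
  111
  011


Row parities: 01010
Column parities: 011

Row P: 01010, Col P: 011, Corner: 0


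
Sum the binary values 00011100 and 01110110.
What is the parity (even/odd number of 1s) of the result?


00011100 = 28
01110110 = 118
Sum = 146 = 10010010
1s count = 3

odd parity (3 ones in 10010010)


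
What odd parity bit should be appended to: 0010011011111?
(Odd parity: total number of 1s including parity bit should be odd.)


Number of 1s in data: 8
Parity bit: 1

1


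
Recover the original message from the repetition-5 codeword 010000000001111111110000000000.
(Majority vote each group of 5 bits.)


Groups: 01000, 00000, 01111, 11111, 00000, 00000
Majority votes: 001100

001100


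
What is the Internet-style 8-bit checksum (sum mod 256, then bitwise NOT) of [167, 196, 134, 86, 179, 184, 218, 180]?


Sum = 1344 mod 256 = 64
Complement = 191

191


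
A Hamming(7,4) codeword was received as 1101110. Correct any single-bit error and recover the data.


Syndrome = 4: error at position 4

Data: 0110 (corrected bit 4)


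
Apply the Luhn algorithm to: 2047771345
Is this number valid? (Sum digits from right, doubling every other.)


Luhn sum = 49
49 mod 10 = 9

Invalid (Luhn sum mod 10 = 9)


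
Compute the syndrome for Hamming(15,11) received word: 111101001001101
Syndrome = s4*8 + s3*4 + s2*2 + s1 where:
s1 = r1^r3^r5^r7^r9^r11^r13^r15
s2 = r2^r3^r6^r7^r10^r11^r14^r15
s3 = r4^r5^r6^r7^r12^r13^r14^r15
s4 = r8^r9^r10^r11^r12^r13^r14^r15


s1=1, s2=0, s3=1, s4=0

Syndrome = 5 (error at position 5)


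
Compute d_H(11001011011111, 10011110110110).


XOR: 01010101101001
Count of 1s: 7

7


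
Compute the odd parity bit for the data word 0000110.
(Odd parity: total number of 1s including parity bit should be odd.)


Number of 1s in data: 2
Parity bit: 1

1


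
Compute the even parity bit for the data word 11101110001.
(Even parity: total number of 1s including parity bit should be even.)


Number of 1s in data: 7
Parity bit: 1

1


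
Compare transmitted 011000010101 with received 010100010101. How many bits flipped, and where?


XOR: 001100000000

2 error(s) at position(s): 2, 3


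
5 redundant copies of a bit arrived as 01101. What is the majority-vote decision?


Ones: 3 out of 5
Threshold: 3

1 (3/5 voted 1)


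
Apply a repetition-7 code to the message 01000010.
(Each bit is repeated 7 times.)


Each bit -> 7 copies

00000001111111000000000000000000000000000011111110000000


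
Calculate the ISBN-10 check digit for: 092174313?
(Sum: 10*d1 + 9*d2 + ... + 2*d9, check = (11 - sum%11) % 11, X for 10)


Weighted sum: 187
187 mod 11 = 0

Check digit: 0


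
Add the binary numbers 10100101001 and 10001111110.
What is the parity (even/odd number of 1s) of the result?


10100101001 = 1321
10001111110 = 1150
Sum = 2471 = 100110100111
1s count = 7

odd parity (7 ones in 100110100111)


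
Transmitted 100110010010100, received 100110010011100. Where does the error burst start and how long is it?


XOR: 000000000001000

Burst at position 11, length 1


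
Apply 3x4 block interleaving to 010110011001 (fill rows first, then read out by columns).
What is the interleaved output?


Matrix:
  0101
  1001
  1001
Read columns: 011100000111

011100000111


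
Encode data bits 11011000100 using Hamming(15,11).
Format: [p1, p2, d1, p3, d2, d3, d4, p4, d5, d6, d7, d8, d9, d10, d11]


Parity bits: p1=1, p2=0, p3=1, p4=0

101110101000100


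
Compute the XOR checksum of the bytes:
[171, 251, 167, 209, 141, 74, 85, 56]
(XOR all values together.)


XOR chain: 171 ^ 251 ^ 167 ^ 209 ^ 141 ^ 74 ^ 85 ^ 56 = 140

140


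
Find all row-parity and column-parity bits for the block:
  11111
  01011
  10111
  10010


Row parities: 1100
Column parities: 10001

Row P: 1100, Col P: 10001, Corner: 0


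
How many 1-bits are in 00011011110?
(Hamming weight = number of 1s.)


Counting 1s in 00011011110

6


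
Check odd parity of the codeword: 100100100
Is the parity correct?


Number of 1s: 3

Yes, parity is correct (3 ones)


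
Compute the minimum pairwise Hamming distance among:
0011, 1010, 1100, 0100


Comparing all pairs, minimum distance: 1
Can detect 0 errors, correct 0 errors

1


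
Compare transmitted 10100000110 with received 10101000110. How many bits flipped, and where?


XOR: 00001000000

1 error(s) at position(s): 4


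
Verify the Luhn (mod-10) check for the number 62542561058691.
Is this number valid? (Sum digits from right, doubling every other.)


Luhn sum = 51
51 mod 10 = 1

Invalid (Luhn sum mod 10 = 1)


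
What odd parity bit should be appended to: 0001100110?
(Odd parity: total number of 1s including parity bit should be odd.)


Number of 1s in data: 4
Parity bit: 1

1


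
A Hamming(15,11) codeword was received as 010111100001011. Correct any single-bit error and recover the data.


Syndrome = 15: error at position 15

Data: 01110001010 (corrected bit 15)


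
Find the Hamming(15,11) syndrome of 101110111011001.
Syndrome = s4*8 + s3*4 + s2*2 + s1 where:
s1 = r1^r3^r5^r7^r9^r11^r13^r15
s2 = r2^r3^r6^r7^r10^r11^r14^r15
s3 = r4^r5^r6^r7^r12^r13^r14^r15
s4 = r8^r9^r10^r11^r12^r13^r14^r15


s1=1, s2=0, s3=1, s4=1

Syndrome = 13 (error at position 13)


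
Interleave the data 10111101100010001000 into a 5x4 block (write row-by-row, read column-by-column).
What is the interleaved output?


Matrix:
  1011
  1101
  1000
  1000
  1000
Read columns: 11111010001000011000

11111010001000011000


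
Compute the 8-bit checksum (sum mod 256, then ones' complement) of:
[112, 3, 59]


Sum = 174 mod 256 = 174
Complement = 81

81


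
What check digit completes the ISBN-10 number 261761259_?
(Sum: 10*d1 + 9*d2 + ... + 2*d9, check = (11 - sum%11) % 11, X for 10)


Weighted sum: 213
213 mod 11 = 4

Check digit: 7


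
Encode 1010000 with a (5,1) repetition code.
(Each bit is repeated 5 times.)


Each bit -> 5 copies

11111000001111100000000000000000000


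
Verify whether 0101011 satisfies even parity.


Number of 1s: 4

Yes, parity is correct (4 ones)


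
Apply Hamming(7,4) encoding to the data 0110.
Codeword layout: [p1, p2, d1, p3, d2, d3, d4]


Parity bits: p1=1, p2=1, p3=0

1100110


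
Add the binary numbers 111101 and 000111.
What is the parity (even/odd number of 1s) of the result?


111101 = 61
000111 = 7
Sum = 68 = 1000100
1s count = 2

even parity (2 ones in 1000100)


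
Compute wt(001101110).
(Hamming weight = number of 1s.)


Counting 1s in 001101110

5


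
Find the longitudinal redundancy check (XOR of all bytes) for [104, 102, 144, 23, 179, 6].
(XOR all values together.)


XOR chain: 104 ^ 102 ^ 144 ^ 23 ^ 179 ^ 6 = 60

60


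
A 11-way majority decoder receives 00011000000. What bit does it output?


Ones: 2 out of 11
Threshold: 6

0 (2/11 voted 1)


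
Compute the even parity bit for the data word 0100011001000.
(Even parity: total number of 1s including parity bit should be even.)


Number of 1s in data: 4
Parity bit: 0

0


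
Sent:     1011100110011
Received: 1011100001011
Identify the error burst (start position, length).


XOR: 0000000111000

Burst at position 7, length 3


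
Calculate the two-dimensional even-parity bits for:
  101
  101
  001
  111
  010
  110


Row parities: 001110
Column parities: 010

Row P: 001110, Col P: 010, Corner: 1


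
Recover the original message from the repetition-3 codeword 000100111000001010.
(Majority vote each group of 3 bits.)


Groups: 000, 100, 111, 000, 001, 010
Majority votes: 001000

001000


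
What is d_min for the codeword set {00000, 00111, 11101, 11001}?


Comparing all pairs, minimum distance: 1
Can detect 0 errors, correct 0 errors

1


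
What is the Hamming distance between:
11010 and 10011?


XOR: 01001
Count of 1s: 2

2


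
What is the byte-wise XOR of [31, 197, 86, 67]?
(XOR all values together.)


XOR chain: 31 ^ 197 ^ 86 ^ 67 = 207

207


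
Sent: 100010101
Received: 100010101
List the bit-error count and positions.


XOR: 000000000

0 errors (received matches sent)


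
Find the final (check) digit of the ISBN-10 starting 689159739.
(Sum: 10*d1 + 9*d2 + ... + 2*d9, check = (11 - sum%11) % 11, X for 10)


Weighted sum: 341
341 mod 11 = 0

Check digit: 0


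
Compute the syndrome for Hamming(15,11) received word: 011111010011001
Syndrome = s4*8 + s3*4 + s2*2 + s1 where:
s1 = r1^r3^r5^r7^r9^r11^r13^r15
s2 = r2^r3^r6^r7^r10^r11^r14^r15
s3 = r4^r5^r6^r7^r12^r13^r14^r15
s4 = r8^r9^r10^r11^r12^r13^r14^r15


s1=0, s2=1, s3=1, s4=0

Syndrome = 6 (error at position 6)


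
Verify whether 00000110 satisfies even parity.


Number of 1s: 2

Yes, parity is correct (2 ones)


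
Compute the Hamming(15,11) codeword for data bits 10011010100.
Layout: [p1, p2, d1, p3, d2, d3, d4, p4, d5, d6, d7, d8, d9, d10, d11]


Parity bits: p1=1, p2=1, p3=0, p4=1

111000111010100


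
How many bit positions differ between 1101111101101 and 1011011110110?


XOR: 0110100011011
Count of 1s: 7

7


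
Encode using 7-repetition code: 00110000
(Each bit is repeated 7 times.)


Each bit -> 7 copies

00000000000000111111111111110000000000000000000000000000


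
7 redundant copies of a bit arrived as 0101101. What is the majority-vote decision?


Ones: 4 out of 7
Threshold: 4

1 (4/7 voted 1)


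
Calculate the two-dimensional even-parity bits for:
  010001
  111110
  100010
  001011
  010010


Row parities: 01010
Column parities: 010100

Row P: 01010, Col P: 010100, Corner: 0


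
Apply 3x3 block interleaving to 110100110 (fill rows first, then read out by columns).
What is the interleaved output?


Matrix:
  110
  100
  110
Read columns: 111101000

111101000


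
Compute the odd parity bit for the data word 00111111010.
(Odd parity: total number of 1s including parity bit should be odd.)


Number of 1s in data: 7
Parity bit: 0

0


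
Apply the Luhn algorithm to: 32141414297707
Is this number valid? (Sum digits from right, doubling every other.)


Luhn sum = 58
58 mod 10 = 8

Invalid (Luhn sum mod 10 = 8)


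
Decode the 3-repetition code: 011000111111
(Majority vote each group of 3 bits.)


Groups: 011, 000, 111, 111
Majority votes: 1011

1011


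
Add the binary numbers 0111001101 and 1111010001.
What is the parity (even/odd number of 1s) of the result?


0111001101 = 461
1111010001 = 977
Sum = 1438 = 10110011110
1s count = 7

odd parity (7 ones in 10110011110)


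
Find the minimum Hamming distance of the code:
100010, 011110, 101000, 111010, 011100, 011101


Comparing all pairs, minimum distance: 1
Can detect 0 errors, correct 0 errors

1


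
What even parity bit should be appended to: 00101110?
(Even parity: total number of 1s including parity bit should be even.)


Number of 1s in data: 4
Parity bit: 0

0


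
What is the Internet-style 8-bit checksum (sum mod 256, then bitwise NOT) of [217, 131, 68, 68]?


Sum = 484 mod 256 = 228
Complement = 27

27


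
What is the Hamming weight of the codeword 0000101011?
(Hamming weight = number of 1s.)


Counting 1s in 0000101011

4


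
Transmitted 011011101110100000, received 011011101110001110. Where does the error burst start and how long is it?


XOR: 000000000000101110

Burst at position 12, length 5


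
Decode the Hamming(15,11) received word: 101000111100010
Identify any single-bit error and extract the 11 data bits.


Syndrome = 0: no error detected

Data: 10011100010 (no errors)


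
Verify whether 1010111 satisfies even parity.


Number of 1s: 5

No, parity error (5 ones)


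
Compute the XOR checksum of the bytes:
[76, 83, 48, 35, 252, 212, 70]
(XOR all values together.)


XOR chain: 76 ^ 83 ^ 48 ^ 35 ^ 252 ^ 212 ^ 70 = 98

98


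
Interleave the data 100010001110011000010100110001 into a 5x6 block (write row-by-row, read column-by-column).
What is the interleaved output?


Matrix:
  100010
  001110
  011000
  010100
  110001
Read columns: 100010011101100010101100000001

100010011101100010101100000001


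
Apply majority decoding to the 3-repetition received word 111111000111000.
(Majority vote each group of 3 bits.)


Groups: 111, 111, 000, 111, 000
Majority votes: 11010

11010


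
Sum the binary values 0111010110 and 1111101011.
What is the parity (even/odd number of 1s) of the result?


0111010110 = 470
1111101011 = 1003
Sum = 1473 = 10111000001
1s count = 5

odd parity (5 ones in 10111000001)


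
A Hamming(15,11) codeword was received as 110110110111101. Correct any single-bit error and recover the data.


Syndrome = 2: error at position 2

Data: 01010111101 (corrected bit 2)


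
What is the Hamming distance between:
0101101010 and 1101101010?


XOR: 1000000000
Count of 1s: 1

1


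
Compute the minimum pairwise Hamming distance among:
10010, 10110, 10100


Comparing all pairs, minimum distance: 1
Can detect 0 errors, correct 0 errors

1


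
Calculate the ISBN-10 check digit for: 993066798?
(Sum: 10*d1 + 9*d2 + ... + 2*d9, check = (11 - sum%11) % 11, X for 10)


Weighted sum: 332
332 mod 11 = 2

Check digit: 9


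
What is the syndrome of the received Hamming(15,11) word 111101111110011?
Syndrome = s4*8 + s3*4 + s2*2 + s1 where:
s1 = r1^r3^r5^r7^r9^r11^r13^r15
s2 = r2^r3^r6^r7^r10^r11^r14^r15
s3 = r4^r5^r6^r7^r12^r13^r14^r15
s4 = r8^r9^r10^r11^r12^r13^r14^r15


s1=0, s2=0, s3=1, s4=0

Syndrome = 4 (error at position 4)


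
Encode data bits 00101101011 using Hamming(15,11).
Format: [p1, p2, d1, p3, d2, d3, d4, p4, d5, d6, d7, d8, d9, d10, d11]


Parity bits: p1=0, p2=0, p3=0, p4=1

000001011101011


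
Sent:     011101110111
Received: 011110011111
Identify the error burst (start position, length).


XOR: 000011101000

Burst at position 4, length 5


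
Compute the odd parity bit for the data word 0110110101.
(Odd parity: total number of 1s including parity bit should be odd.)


Number of 1s in data: 6
Parity bit: 1

1


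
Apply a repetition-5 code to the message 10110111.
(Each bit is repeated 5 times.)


Each bit -> 5 copies

1111100000111111111100000111111111111111


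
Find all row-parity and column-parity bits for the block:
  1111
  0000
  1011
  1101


Row parities: 0011
Column parities: 1001

Row P: 0011, Col P: 1001, Corner: 0


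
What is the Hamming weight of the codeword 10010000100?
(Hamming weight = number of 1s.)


Counting 1s in 10010000100

3


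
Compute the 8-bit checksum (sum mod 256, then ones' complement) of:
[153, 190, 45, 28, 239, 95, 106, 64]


Sum = 920 mod 256 = 152
Complement = 103

103


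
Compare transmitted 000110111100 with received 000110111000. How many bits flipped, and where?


XOR: 000000000100

1 error(s) at position(s): 9


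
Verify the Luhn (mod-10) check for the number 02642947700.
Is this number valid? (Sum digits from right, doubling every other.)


Luhn sum = 45
45 mod 10 = 5

Invalid (Luhn sum mod 10 = 5)


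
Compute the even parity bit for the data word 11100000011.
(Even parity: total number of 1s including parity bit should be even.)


Number of 1s in data: 5
Parity bit: 1

1


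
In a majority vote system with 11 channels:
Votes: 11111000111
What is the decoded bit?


Ones: 8 out of 11
Threshold: 6

1 (8/11 voted 1)


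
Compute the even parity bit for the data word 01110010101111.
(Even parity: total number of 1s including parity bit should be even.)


Number of 1s in data: 9
Parity bit: 1

1


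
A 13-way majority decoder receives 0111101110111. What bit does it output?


Ones: 10 out of 13
Threshold: 7

1 (10/13 voted 1)


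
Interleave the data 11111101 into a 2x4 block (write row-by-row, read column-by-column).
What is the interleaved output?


Matrix:
  1111
  1101
Read columns: 11111011

11111011


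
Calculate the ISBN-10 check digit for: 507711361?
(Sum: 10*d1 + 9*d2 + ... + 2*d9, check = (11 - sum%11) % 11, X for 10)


Weighted sum: 198
198 mod 11 = 0

Check digit: 0


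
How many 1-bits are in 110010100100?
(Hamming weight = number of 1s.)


Counting 1s in 110010100100

5


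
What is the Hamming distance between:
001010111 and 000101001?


XOR: 001111110
Count of 1s: 6

6


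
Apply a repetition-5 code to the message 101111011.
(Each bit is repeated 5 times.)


Each bit -> 5 copies

111110000011111111111111111111000001111111111


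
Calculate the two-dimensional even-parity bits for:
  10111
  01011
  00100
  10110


Row parities: 0111
Column parities: 01110

Row P: 0111, Col P: 01110, Corner: 1


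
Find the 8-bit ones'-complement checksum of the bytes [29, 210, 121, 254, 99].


Sum = 713 mod 256 = 201
Complement = 54

54


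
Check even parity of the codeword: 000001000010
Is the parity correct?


Number of 1s: 2

Yes, parity is correct (2 ones)


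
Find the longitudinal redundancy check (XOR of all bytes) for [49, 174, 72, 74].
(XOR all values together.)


XOR chain: 49 ^ 174 ^ 72 ^ 74 = 157

157


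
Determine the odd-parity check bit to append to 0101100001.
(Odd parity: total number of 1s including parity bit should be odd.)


Number of 1s in data: 4
Parity bit: 1

1
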